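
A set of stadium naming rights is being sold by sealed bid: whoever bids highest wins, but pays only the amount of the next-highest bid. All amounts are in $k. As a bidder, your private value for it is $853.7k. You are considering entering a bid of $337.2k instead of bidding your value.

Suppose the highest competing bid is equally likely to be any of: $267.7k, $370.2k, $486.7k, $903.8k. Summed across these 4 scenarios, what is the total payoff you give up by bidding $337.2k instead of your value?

$850.5k

The deviation costs you only when the competing bid falls strictly between $337.2k and $853.7k; elsewhere both bids give the same outcome.
$267.7k: outcomes coincide → loss $0k.
$370.2k: truthful payoff $483.5k, deviation payoff $0k → loss $483.5k.
$486.7k: truthful payoff $367k, deviation payoff $0k → loss $367k.
$903.8k: outcomes coincide → loss $0k.
Total loss = $483.5k + $367k = $850.5k.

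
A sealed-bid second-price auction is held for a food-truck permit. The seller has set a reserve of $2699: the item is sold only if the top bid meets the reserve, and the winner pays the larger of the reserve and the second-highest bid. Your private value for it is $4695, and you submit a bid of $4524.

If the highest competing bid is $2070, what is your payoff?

$1996

Your bid $4524 is the highest and exceeds the reserve.
Price = max(second-highest bid, reserve) = max($2070, $2699) = $2699.
Payoff = $4695 − $2699 = $1996.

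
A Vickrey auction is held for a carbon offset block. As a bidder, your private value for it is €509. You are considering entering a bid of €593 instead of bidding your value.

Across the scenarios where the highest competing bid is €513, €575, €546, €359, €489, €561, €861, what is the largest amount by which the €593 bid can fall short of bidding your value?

€513: truthful gives €0, deviation gives −€4 → loss €4.
€575: truthful gives €0, deviation gives −€66 → loss €66.
€546: truthful gives €0, deviation gives −€37 → loss €37.
€359: same outcome either way → loss €0.
€489: same outcome either way → loss €0.
€561: truthful gives €0, deviation gives −€52 → loss €52.
€861: same outcome either way → loss €0.
Maximum loss: €66.

€66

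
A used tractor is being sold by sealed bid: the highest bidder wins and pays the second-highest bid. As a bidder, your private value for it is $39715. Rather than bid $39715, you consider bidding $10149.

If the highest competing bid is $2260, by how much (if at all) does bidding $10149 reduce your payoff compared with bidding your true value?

Bidding your value $39715: you win (since $39715 > $2260) and pay $2260. Payoff $37455.
Bidding $10149: you win and pay $2260. Payoff $39715 − $2260 = $37455.
Difference = $37455 − $37455 = $0; both bids lead to the same outcome because the competing bid is below both your value and your alternative bid.

$0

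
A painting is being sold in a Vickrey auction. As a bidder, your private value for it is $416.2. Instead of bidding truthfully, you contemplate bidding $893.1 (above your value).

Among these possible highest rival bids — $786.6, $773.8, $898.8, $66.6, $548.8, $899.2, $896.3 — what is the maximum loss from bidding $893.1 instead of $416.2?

$370.4

$786.6: truthful gives $0, deviation gives −$370.4 → loss $370.4.
$773.8: truthful gives $0, deviation gives −$357.6 → loss $357.6.
$898.8: same outcome either way → loss $0.
$66.6: same outcome either way → loss $0.
$548.8: truthful gives $0, deviation gives −$132.6 → loss $132.6.
$899.2: same outcome either way → loss $0.
$896.3: same outcome either way → loss $0.
Maximum loss: $370.4.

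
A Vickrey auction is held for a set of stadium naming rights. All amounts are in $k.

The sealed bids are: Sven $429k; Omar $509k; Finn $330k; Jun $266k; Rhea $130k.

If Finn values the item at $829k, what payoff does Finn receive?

$0k

Highest bid: Omar at $509k, so Omar wins.
Second-highest bid: Sven at $429k — that is the price the winner pays.
Finn did not win, so Finn pays nothing and receives nothing: payoff $0k.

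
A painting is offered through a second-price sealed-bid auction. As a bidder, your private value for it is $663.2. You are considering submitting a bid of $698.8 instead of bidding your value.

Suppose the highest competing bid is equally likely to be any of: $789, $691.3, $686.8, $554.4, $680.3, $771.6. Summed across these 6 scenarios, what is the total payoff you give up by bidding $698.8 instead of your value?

The deviation costs you only when the competing bid falls strictly between $663.2 and $698.8; elsewhere both bids give the same outcome.
$789: outcomes coincide → loss $0.
$691.3: truthful payoff $0, deviation payoff −$28.1 → loss $28.1.
$686.8: truthful payoff $0, deviation payoff −$23.6 → loss $23.6.
$554.4: outcomes coincide → loss $0.
$680.3: truthful payoff $0, deviation payoff −$17.1 → loss $17.1.
$771.6: outcomes coincide → loss $0.
Total loss = $28.1 + $23.6 + $17.1 = $68.8.

$68.8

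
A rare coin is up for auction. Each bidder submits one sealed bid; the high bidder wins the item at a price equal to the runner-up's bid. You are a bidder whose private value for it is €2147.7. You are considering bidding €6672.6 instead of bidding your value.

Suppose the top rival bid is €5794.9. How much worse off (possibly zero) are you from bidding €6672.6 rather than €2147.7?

€3647.2

Bidding your value €2147.7: you lose (since €2147.7 < €5794.9). Payoff €0.
Bidding €6672.6: you win and pay €5794.9. Payoff €2147.7 − €5794.9 = −€3647.2.
The competing bid €5794.9 lies between your value and your inflated bid, so overbidding wins an item priced above your value.
Loss from deviating = €0 − (−€3647.2) = €3647.2.
Truthful bidding weakly dominates here: raising your bid can only win items priced above your value, and lowering it can only forfeit items priced below.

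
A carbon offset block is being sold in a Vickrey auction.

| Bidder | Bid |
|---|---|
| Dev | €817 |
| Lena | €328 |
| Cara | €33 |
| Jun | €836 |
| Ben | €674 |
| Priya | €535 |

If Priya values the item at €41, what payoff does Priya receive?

Highest bid: Jun at €836, so Jun wins.
Second-highest bid: Dev at €817 — that is the price the winner pays.
Priya did not win, so Priya pays nothing and receives nothing: payoff €0.

€0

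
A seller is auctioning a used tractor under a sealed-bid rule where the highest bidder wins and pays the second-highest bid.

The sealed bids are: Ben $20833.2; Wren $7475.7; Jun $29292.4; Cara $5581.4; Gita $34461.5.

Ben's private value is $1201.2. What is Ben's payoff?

$0

Highest bid: Gita at $34461.5, so Gita wins.
Second-highest bid: Jun at $29292.4 — that is the price the winner pays.
Ben did not win, so Ben pays nothing and receives nothing: payoff $0.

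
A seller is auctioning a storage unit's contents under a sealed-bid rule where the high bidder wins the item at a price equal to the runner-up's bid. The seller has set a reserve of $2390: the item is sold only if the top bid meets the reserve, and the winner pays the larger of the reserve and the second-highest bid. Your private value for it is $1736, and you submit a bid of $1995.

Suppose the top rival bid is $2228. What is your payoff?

$0

Your bid $1995 is below the highest competing bid $2228, so you lose. Payoff $0.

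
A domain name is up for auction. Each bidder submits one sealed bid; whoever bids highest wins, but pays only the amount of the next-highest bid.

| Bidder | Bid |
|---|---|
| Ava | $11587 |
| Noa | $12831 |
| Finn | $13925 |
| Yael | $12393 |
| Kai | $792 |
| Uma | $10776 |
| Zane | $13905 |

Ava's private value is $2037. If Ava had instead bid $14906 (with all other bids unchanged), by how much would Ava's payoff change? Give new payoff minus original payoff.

−$11888

The highest bid among the other bidders is $13925; Ava's bid doesn't change that.
Original bid $11587: Ava is not highest (top rival bid is $13925); payoff $0.
Alternative bid $14906: Ava is highest, pays the top rival bid $13925; payoff $2037 − $13925 = −$11888.
Change in payoff = −$11888 − ($0) = −$11888.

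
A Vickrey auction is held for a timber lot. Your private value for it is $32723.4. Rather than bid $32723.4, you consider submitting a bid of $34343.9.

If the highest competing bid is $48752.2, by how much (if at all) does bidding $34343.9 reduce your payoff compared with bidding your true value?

$0

Bidding your value $32723.4: you lose (since $32723.4 < $48752.2). Payoff $0.
Bidding $34343.9: you lose. Payoff $0.
Difference = $0 − $0 = $0; both bids lead to the same outcome because the competing bid is above both your value and your alternative bid.
In a second-price auction your bid sets only whether you win, not what you pay, so bidding your true value is weakly dominant.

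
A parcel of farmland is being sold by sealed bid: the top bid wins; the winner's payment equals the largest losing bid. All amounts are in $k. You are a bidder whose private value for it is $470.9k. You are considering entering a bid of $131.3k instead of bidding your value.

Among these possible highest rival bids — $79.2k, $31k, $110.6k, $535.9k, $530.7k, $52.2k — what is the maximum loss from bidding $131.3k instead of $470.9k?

$0k

$79.2k: same outcome either way → loss $0k.
$31k: same outcome either way → loss $0k.
$110.6k: same outcome either way → loss $0k.
$535.9k: same outcome either way → loss $0k.
$530.7k: same outcome either way → loss $0k.
$52.2k: same outcome either way → loss $0k.
Maximum loss: $0k.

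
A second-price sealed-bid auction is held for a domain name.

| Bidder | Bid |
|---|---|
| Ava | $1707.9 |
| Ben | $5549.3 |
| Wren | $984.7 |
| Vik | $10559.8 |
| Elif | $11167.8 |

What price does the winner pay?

$10559.8

Highest bid: Elif at $11167.8, so Elif wins.
Second-highest bid: Vik at $10559.8 — that is the price the winner pays.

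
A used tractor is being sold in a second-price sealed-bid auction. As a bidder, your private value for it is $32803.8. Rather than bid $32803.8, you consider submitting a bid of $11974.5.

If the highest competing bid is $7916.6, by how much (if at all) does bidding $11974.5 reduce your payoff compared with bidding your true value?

$0

Bidding your value $32803.8: you win (since $32803.8 > $7916.6) and pay $7916.6. Payoff $24887.2.
Bidding $11974.5: you win and pay $7916.6. Payoff $32803.8 − $7916.6 = $24887.2.
Difference = $24887.2 − $24887.2 = $0; both bids lead to the same outcome because the competing bid is below both your value and your alternative bid.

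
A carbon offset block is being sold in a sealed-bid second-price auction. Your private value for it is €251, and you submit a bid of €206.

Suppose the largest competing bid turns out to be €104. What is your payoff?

€147

Your bid €206 exceeds the highest competing bid €104, so you win.
In a second-price auction the winner pays the second-highest bid, €104.
Payoff = value − price = €251 − €104 = €147.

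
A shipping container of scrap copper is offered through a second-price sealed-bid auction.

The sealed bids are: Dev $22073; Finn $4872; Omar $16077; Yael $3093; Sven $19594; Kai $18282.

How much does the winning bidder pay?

Highest bid: Dev at $22073, so Dev wins.
Second-highest bid: Sven at $19594 — that is the price the winner pays.

$19594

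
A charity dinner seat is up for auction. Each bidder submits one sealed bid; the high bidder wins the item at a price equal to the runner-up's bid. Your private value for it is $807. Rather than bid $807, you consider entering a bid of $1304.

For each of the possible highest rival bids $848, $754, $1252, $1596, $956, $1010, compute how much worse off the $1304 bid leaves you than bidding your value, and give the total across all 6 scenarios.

The deviation costs you only when the competing bid falls strictly between $807 and $1304; elsewhere both bids give the same outcome.
$848: truthful payoff $0, deviation payoff −$41 → loss $41.
$754: outcomes coincide → loss $0.
$1252: truthful payoff $0, deviation payoff −$445 → loss $445.
$1596: outcomes coincide → loss $0.
$956: truthful payoff $0, deviation payoff −$149 → loss $149.
$1010: truthful payoff $0, deviation payoff −$203 → loss $203.
Total loss = $41 + $445 + $149 + $203 = $838.

$838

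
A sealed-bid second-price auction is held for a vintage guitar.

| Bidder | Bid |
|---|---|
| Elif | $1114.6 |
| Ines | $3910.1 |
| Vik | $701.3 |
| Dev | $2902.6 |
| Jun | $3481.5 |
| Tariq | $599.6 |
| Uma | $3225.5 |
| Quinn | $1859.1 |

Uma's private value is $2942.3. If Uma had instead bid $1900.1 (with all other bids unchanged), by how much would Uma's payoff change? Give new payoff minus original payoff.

$0

The highest bid among the other bidders is $3910.1; Uma's bid doesn't change that.
Original bid $3225.5: Uma is not highest (top rival bid is $3910.1); payoff $0.
Alternative bid $1900.1: Uma is not highest (top rival bid is $3910.1); payoff $0.
Change in payoff = $0 − ($0) = $0.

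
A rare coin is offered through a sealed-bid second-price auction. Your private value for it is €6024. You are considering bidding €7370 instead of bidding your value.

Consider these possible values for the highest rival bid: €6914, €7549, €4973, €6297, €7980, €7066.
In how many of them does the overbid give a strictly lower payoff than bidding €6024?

3

The deviation hurts exactly when the highest competing bid lies strictly between €6024 and €7370 — overbidding then wins at a price above your value.
€6914: inside the interval → strictly worse (loss €890).
€7549: above both → same outcome either way.
€4973: below both → same outcome either way.
€6297: inside the interval → strictly worse (loss €273).
€7980: above both → same outcome either way.
€7066: inside the interval → strictly worse (loss €1042).
Count: 3.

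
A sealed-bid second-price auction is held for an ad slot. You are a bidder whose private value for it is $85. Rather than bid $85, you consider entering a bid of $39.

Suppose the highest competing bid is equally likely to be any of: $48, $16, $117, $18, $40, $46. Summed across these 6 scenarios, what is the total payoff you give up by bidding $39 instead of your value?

The deviation costs you only when the competing bid falls strictly between $39 and $85; elsewhere both bids give the same outcome.
$48: truthful payoff $37, deviation payoff $0 → loss $37.
$16: outcomes coincide → loss $0.
$117: outcomes coincide → loss $0.
$18: outcomes coincide → loss $0.
$40: truthful payoff $45, deviation payoff $0 → loss $45.
$46: truthful payoff $39, deviation payoff $0 → loss $39.
Total loss = $37 + $45 + $39 = $121.

$121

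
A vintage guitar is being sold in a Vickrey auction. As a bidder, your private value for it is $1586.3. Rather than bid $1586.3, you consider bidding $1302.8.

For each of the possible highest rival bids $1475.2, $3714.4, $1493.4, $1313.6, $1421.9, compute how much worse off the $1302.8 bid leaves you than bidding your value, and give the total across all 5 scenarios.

$641.1

The deviation costs you only when the competing bid falls strictly between $1302.8 and $1586.3; elsewhere both bids give the same outcome.
$1475.2: truthful payoff $111.1, deviation payoff $0 → loss $111.1.
$3714.4: outcomes coincide → loss $0.
$1493.4: truthful payoff $92.9, deviation payoff $0 → loss $92.9.
$1313.6: truthful payoff $272.7, deviation payoff $0 → loss $272.7.
$1421.9: truthful payoff $164.4, deviation payoff $0 → loss $164.4.
Total loss = $111.1 + $92.9 + $272.7 + $164.4 = $641.1.
Truthful bidding weakly dominates here: raising your bid can only win items priced above your value, and lowering it can only forfeit items priced below.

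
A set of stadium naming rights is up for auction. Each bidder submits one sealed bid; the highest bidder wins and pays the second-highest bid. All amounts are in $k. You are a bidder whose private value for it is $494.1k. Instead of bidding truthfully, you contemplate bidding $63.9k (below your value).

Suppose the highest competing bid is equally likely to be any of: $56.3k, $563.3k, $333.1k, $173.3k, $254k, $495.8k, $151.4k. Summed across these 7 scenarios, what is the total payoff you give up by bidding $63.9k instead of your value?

$1064.6k

The deviation costs you only when the competing bid falls strictly between $63.9k and $494.1k; elsewhere both bids give the same outcome.
$56.3k: outcomes coincide → loss $0k.
$563.3k: outcomes coincide → loss $0k.
$333.1k: truthful payoff $161k, deviation payoff $0k → loss $161k.
$173.3k: truthful payoff $320.8k, deviation payoff $0k → loss $320.8k.
$254k: truthful payoff $240.1k, deviation payoff $0k → loss $240.1k.
$495.8k: outcomes coincide → loss $0k.
$151.4k: truthful payoff $342.7k, deviation payoff $0k → loss $342.7k.
Total loss = $161k + $320.8k + $240.1k + $342.7k = $1064.6k.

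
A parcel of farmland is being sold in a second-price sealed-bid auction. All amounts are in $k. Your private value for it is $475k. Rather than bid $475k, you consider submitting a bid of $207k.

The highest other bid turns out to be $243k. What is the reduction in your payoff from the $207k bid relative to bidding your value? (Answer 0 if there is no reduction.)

Bidding your value $475k: you win (since $475k > $243k) and pay $243k. Payoff $232k.
Bidding $207k: you lose. Payoff $0k.
The competing bid $243k lies between your shaded bid and your value, so underbidding forfeits an item you could have won at a profitable price.
Loss from deviating = $232k − ($0k) = $232k.

$232k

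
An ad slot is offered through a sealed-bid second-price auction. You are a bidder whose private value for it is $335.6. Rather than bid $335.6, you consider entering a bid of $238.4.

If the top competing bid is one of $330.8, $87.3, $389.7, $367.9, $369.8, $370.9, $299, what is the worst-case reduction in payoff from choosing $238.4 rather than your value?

$330.8: truthful gives $4.8, deviation gives $0 → loss $4.8.
$87.3: same outcome either way → loss $0.
$389.7: same outcome either way → loss $0.
$367.9: same outcome either way → loss $0.
$369.8: same outcome either way → loss $0.
$370.9: same outcome either way → loss $0.
$299: truthful gives $36.6, deviation gives $0 → loss $36.6.
Maximum loss: $36.6.

$36.6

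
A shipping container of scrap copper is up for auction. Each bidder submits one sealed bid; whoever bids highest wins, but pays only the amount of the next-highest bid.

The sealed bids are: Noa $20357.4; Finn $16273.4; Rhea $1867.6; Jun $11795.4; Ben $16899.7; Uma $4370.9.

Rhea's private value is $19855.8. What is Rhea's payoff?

$0

Highest bid: Noa at $20357.4, so Noa wins.
Second-highest bid: Ben at $16899.7 — that is the price the winner pays.
Rhea did not win, so Rhea pays nothing and receives nothing: payoff $0.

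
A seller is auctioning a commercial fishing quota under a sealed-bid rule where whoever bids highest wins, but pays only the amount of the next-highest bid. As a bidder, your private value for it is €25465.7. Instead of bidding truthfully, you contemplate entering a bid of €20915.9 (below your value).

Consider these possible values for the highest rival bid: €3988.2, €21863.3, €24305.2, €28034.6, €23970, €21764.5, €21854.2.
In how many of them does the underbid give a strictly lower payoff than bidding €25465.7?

5

The deviation hurts exactly when the highest competing bid lies strictly between €20915.9 and €25465.7 — underbidding then forfeits a profitable win.
€3988.2: below both → same outcome either way.
€21863.3: inside the interval → strictly worse (loss €3602.4).
€24305.2: inside the interval → strictly worse (loss €1160.5).
€28034.6: above both → same outcome either way.
€23970: inside the interval → strictly worse (loss €1495.7).
€21764.5: inside the interval → strictly worse (loss €3701.2).
€21854.2: inside the interval → strictly worse (loss €3611.5).
Count: 5.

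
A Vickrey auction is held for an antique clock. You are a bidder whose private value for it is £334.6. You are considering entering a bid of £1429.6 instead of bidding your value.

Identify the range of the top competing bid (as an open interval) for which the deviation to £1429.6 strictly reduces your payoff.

(£334.6, £1429.6)

If the competing bid is below £334.6, both bids win at the same price — no difference.
If it is above £1429.6, both bids lose — no difference.
If it lies strictly between £334.6 and £1429.6, bidding your value loses (payoff 0) while bidding £1429.6 wins at a price above your value (payoff negative).
So the deviation strictly hurts on the open interval (£334.6, £1429.6).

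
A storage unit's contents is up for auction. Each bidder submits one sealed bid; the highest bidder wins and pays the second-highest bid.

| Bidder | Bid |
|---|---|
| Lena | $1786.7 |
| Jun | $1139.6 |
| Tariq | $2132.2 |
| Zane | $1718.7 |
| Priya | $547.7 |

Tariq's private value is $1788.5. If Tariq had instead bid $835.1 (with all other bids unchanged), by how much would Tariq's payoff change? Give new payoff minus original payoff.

The highest bid among the other bidders is $1786.7; Tariq's bid doesn't change that.
Original bid $2132.2: Tariq is highest, pays the top rival bid $1786.7; payoff $1788.5 − $1786.7 = $1.8.
Alternative bid $835.1: Tariq is not highest (top rival bid is $1786.7); payoff $0.
Change in payoff = $0 − ($1.8) = −$1.8.

−$1.8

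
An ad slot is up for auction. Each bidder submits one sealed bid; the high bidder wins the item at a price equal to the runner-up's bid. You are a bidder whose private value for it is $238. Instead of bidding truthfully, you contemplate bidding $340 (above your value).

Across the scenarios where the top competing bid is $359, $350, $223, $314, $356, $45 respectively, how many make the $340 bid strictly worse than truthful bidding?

1

The deviation hurts exactly when the highest competing bid lies strictly between $238 and $340 — overbidding then wins at a price above your value.
$359: above both → same outcome either way.
$350: above both → same outcome either way.
$223: below both → same outcome either way.
$314: inside the interval → strictly worse (loss $76).
$356: above both → same outcome either way.
$45: below both → same outcome either way.
Count: 1.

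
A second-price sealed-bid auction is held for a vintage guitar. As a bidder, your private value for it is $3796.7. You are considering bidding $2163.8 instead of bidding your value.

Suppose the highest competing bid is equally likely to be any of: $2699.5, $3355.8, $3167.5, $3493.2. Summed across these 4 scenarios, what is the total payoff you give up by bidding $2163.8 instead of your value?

The deviation costs you only when the competing bid falls strictly between $2163.8 and $3796.7; elsewhere both bids give the same outcome.
$2699.5: truthful payoff $1097.2, deviation payoff $0 → loss $1097.2.
$3355.8: truthful payoff $440.9, deviation payoff $0 → loss $440.9.
$3167.5: truthful payoff $629.2, deviation payoff $0 → loss $629.2.
$3493.2: truthful payoff $303.5, deviation payoff $0 → loss $303.5.
Total loss = $1097.2 + $440.9 + $629.2 + $303.5 = $2470.8.

$2470.8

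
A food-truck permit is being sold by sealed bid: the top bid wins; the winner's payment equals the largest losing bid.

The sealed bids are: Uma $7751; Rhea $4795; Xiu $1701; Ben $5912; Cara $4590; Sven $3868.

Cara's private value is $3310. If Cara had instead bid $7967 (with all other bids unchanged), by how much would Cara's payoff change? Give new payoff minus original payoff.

−$4441

The highest bid among the other bidders is $7751; Cara's bid doesn't change that.
Original bid $4590: Cara is not highest (top rival bid is $7751); payoff $0.
Alternative bid $7967: Cara is highest, pays the top rival bid $7751; payoff $3310 − $7751 = −$4441.
Change in payoff = −$4441 − ($0) = −$4441.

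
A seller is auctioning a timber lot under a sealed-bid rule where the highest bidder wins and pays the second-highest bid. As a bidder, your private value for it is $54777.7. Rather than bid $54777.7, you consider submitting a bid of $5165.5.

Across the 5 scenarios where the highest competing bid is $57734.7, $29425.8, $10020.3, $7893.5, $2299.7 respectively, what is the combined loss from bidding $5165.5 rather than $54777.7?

$116993.5

The deviation costs you only when the competing bid falls strictly between $5165.5 and $54777.7; elsewhere both bids give the same outcome.
$57734.7: outcomes coincide → loss $0.
$29425.8: truthful payoff $25351.9, deviation payoff $0 → loss $25351.9.
$10020.3: truthful payoff $44757.4, deviation payoff $0 → loss $44757.4.
$7893.5: truthful payoff $46884.2, deviation payoff $0 → loss $46884.2.
$2299.7: outcomes coincide → loss $0.
Total loss = $25351.9 + $44757.4 + $46884.2 = $116993.5.
Because the price is fixed by the runner-up's bid, deviating from your value can only change a good outcome into a bad one — never the reverse.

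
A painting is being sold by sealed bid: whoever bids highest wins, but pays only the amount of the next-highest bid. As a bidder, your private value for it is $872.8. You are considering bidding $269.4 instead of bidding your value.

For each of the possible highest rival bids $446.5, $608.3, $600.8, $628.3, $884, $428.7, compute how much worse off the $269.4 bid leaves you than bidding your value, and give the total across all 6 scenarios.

The deviation costs you only when the competing bid falls strictly between $269.4 and $872.8; elsewhere both bids give the same outcome.
$446.5: truthful payoff $426.3, deviation payoff $0 → loss $426.3.
$608.3: truthful payoff $264.5, deviation payoff $0 → loss $264.5.
$600.8: truthful payoff $272, deviation payoff $0 → loss $272.
$628.3: truthful payoff $244.5, deviation payoff $0 → loss $244.5.
$884: outcomes coincide → loss $0.
$428.7: truthful payoff $444.1, deviation payoff $0 → loss $444.1.
Total loss = $426.3 + $264.5 + $272 + $244.5 + $444.1 = $1651.4.
Because the price is fixed by the runner-up's bid, deviating from your value can only change a good outcome into a bad one — never the reverse.

$1651.4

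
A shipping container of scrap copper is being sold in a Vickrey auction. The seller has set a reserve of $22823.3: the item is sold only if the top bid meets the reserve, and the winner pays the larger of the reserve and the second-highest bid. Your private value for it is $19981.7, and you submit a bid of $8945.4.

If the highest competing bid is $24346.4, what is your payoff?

$0

Your bid $8945.4 is below the highest competing bid $24346.4, so you lose. Payoff $0.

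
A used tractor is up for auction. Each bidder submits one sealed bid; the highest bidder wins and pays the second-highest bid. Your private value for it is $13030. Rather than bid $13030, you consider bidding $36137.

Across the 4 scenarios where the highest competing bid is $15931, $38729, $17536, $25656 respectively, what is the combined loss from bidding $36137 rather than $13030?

$20033

The deviation costs you only when the competing bid falls strictly between $13030 and $36137; elsewhere both bids give the same outcome.
$15931: truthful payoff $0, deviation payoff −$2901 → loss $2901.
$38729: outcomes coincide → loss $0.
$17536: truthful payoff $0, deviation payoff −$4506 → loss $4506.
$25656: truthful payoff $0, deviation payoff −$12626 → loss $12626.
Total loss = $2901 + $4506 + $12626 = $20033.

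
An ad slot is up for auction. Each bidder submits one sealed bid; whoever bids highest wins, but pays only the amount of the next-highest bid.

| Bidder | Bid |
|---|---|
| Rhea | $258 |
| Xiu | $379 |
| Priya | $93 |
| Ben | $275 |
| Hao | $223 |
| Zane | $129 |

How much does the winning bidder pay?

Highest bid: Xiu at $379, so Xiu wins.
Second-highest bid: Ben at $275 — that is the price the winner pays.

$275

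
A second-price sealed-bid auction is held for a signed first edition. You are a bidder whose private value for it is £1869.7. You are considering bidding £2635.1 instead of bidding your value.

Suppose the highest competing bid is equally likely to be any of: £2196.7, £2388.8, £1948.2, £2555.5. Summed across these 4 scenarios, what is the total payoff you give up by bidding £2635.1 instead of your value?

The deviation costs you only when the competing bid falls strictly between £1869.7 and £2635.1; elsewhere both bids give the same outcome.
£2196.7: truthful payoff £0, deviation payoff −£327 → loss £327.
£2388.8: truthful payoff £0, deviation payoff −£519.1 → loss £519.1.
£1948.2: truthful payoff £0, deviation payoff −£78.5 → loss £78.5.
£2555.5: truthful payoff £0, deviation payoff −£685.8 → loss £685.8.
Total loss = £327 + £519.1 + £78.5 + £685.8 = £1610.4.

£1610.4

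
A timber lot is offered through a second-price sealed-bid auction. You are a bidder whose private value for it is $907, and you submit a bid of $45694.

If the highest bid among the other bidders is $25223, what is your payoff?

Your bid $45694 exceeds the highest competing bid $25223, so you win.
In a second-price auction the winner pays the second-highest bid, $25223.
Payoff = value − price = $907 − $25223 = −$24316.

−$24316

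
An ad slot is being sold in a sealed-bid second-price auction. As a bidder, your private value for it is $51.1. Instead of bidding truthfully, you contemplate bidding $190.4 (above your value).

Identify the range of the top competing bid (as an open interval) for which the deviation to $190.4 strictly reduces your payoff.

($51.1, $190.4)

If the competing bid is below $51.1, both bids win at the same price — no difference.
If it is above $190.4, both bids lose — no difference.
If it lies strictly between $51.1 and $190.4, bidding your value loses (payoff 0) while bidding $190.4 wins at a price above your value (payoff negative).
So the deviation strictly hurts on the open interval ($51.1, $190.4).
Truthful bidding weakly dominates here: raising your bid can only win items priced above your value, and lowering it can only forfeit items priced below.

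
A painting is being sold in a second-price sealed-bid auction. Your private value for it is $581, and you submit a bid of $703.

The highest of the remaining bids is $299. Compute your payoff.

Your bid $703 exceeds the highest competing bid $299, so you win.
In a second-price auction the winner pays the second-highest bid, $299.
Payoff = value − price = $581 − $299 = $282.

$282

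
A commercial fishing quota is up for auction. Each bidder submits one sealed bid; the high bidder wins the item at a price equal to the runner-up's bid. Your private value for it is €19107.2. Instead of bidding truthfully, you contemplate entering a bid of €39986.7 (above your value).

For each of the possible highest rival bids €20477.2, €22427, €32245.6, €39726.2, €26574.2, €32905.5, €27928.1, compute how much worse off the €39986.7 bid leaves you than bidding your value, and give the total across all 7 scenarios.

The deviation costs you only when the competing bid falls strictly between €19107.2 and €39986.7; elsewhere both bids give the same outcome.
€20477.2: truthful payoff €0, deviation payoff −€1370 → loss €1370.
€22427: truthful payoff €0, deviation payoff −€3319.8 → loss €3319.8.
€32245.6: truthful payoff €0, deviation payoff −€13138.4 → loss €13138.4.
€39726.2: truthful payoff €0, deviation payoff −€20619 → loss €20619.
€26574.2: truthful payoff €0, deviation payoff −€7467 → loss €7467.
€32905.5: truthful payoff €0, deviation payoff −€13798.3 → loss €13798.3.
€27928.1: truthful payoff €0, deviation payoff −€8820.9 → loss €8820.9.
Total loss = €1370 + €3319.8 + €13138.4 + €20619 + €7467 + €13798.3 + €8820.9 = €68533.4.

€68533.4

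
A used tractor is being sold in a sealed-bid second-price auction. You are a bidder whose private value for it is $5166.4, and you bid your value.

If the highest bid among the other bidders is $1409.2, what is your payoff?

$3757.2

Your bid $5166.4 exceeds the highest competing bid $1409.2, so you win.
In a second-price auction the winner pays the second-highest bid, $1409.2.
Payoff = value − price = $5166.4 − $1409.2 = $3757.2.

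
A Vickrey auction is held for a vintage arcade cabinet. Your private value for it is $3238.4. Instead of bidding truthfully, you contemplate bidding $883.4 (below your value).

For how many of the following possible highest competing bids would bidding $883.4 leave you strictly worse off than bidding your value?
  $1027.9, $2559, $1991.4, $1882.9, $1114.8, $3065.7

The deviation hurts exactly when the highest competing bid lies strictly between $883.4 and $3238.4 — underbidding then forfeits a profitable win.
$1027.9: inside the interval → strictly worse (loss $2210.5).
$2559: inside the interval → strictly worse (loss $679.4).
$1991.4: inside the interval → strictly worse (loss $1247).
$1882.9: inside the interval → strictly worse (loss $1355.5).
$1114.8: inside the interval → strictly worse (loss $2123.6).
$3065.7: inside the interval → strictly worse (loss $172.7).
Count: 6.

6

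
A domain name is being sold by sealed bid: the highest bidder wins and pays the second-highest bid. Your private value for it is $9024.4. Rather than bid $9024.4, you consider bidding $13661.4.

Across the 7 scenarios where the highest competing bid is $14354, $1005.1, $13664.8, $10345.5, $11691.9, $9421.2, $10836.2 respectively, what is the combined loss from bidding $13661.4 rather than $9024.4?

The deviation costs you only when the competing bid falls strictly between $9024.4 and $13661.4; elsewhere both bids give the same outcome.
$14354: outcomes coincide → loss $0.
$1005.1: outcomes coincide → loss $0.
$13664.8: outcomes coincide → loss $0.
$10345.5: truthful payoff $0, deviation payoff −$1321.1 → loss $1321.1.
$11691.9: truthful payoff $0, deviation payoff −$2667.5 → loss $2667.5.
$9421.2: truthful payoff $0, deviation payoff −$396.8 → loss $396.8.
$10836.2: truthful payoff $0, deviation payoff −$1811.8 → loss $1811.8.
Total loss = $1321.1 + $2667.5 + $396.8 + $1811.8 = $6197.2.

$6197.2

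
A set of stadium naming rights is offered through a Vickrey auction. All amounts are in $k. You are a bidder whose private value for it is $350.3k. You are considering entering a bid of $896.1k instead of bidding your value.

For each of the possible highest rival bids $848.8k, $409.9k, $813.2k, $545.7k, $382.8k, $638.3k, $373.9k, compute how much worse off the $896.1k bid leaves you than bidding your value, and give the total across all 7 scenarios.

The deviation costs you only when the competing bid falls strictly between $350.3k and $896.1k; elsewhere both bids give the same outcome.
$848.8k: truthful payoff $0k, deviation payoff −$498.5k → loss $498.5k.
$409.9k: truthful payoff $0k, deviation payoff −$59.6k → loss $59.6k.
$813.2k: truthful payoff $0k, deviation payoff −$462.9k → loss $462.9k.
$545.7k: truthful payoff $0k, deviation payoff −$195.4k → loss $195.4k.
$382.8k: truthful payoff $0k, deviation payoff −$32.5k → loss $32.5k.
$638.3k: truthful payoff $0k, deviation payoff −$288k → loss $288k.
$373.9k: truthful payoff $0k, deviation payoff −$23.6k → loss $23.6k.
Total loss = $498.5k + $59.6k + $462.9k + $195.4k + $32.5k + $288k + $23.6k = $1560.5k.

$1560.5k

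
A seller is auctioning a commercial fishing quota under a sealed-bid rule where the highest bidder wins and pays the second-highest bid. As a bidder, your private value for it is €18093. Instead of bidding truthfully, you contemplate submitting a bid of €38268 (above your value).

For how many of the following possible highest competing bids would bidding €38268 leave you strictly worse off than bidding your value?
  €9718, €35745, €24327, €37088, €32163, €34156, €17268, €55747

5

The deviation hurts exactly when the highest competing bid lies strictly between €18093 and €38268 — overbidding then wins at a price above your value.
€9718: below both → same outcome either way.
€35745: inside the interval → strictly worse (loss €17652).
€24327: inside the interval → strictly worse (loss €6234).
€37088: inside the interval → strictly worse (loss €18995).
€32163: inside the interval → strictly worse (loss €14070).
€34156: inside the interval → strictly worse (loss €16063).
€17268: below both → same outcome either way.
€55747: above both → same outcome either way.
Count: 5.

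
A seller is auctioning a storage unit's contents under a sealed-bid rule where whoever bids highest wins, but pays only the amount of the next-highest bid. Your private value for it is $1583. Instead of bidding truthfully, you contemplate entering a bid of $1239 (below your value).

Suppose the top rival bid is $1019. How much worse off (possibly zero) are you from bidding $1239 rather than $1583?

$0

Bidding your value $1583: you win (since $1583 > $1019) and pay $1019. Payoff $564.
Bidding $1239: you win and pay $1019. Payoff $1583 − $1019 = $564.
Difference = $564 − $564 = $0; both bids lead to the same outcome because the competing bid is below both your value and your alternative bid.
Because the price is fixed by the runner-up's bid, deviating from your value can only change a good outcome into a bad one — never the reverse.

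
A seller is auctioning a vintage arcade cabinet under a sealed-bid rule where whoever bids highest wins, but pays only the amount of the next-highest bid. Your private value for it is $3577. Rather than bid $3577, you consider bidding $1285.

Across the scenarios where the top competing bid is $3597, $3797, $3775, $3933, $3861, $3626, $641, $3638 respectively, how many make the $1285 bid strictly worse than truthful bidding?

0

The deviation hurts exactly when the highest competing bid lies strictly between $1285 and $3577 — underbidding then forfeits a profitable win.
$3597: above both → same outcome either way.
$3797: above both → same outcome either way.
$3775: above both → same outcome either way.
$3933: above both → same outcome either way.
$3861: above both → same outcome either way.
$3626: above both → same outcome either way.
$641: below both → same outcome either way.
$3638: above both → same outcome either way.
Count: 0.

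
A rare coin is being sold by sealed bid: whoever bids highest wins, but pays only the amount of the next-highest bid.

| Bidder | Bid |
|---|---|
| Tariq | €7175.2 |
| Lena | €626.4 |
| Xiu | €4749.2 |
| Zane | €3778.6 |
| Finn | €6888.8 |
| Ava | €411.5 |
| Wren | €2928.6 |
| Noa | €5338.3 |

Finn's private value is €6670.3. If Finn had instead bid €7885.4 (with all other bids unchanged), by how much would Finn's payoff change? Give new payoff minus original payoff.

The highest bid among the other bidders is €7175.2; Finn's bid doesn't change that.
Original bid €6888.8: Finn is not highest (top rival bid is €7175.2); payoff €0.
Alternative bid €7885.4: Finn is highest, pays the top rival bid €7175.2; payoff €6670.3 − €7175.2 = −€504.9.
Change in payoff = −€504.9 − (€0) = −€504.9.

−€504.9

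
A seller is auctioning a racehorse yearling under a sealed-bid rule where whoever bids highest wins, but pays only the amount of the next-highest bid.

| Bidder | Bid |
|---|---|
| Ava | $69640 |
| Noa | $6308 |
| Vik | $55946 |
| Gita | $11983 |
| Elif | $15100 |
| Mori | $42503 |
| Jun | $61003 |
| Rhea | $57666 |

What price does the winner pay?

$61003

Highest bid: Ava at $69640, so Ava wins.
Second-highest bid: Jun at $61003 — that is the price the winner pays.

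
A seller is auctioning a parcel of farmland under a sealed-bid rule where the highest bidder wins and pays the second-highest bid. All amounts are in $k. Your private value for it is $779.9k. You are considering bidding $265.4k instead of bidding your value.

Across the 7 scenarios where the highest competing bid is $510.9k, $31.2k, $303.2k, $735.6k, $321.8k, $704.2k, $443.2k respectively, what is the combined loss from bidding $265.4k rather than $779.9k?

The deviation costs you only when the competing bid falls strictly between $265.4k and $779.9k; elsewhere both bids give the same outcome.
$510.9k: truthful payoff $269k, deviation payoff $0k → loss $269k.
$31.2k: outcomes coincide → loss $0k.
$303.2k: truthful payoff $476.7k, deviation payoff $0k → loss $476.7k.
$735.6k: truthful payoff $44.3k, deviation payoff $0k → loss $44.3k.
$321.8k: truthful payoff $458.1k, deviation payoff $0k → loss $458.1k.
$704.2k: truthful payoff $75.7k, deviation payoff $0k → loss $75.7k.
$443.2k: truthful payoff $336.7k, deviation payoff $0k → loss $336.7k.
Total loss = $269k + $476.7k + $44.3k + $458.1k + $75.7k + $336.7k = $1660.5k.
Truthful bidding weakly dominates here: raising your bid can only win items priced above your value, and lowering it can only forfeit items priced below.

$1660.5k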